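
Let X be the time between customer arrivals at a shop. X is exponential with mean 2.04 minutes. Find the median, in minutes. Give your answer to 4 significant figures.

1.414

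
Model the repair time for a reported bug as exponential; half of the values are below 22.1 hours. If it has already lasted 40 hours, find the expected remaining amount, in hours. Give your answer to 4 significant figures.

31.88

For an exponential, median = ln(2)/λ, so λ = ln 2 / 22.1 = 0.0313641 per hour.
By memorylessness, the remaining amount past any threshold is again Exp(λ) with mean 1/λ = 31.8836 hours.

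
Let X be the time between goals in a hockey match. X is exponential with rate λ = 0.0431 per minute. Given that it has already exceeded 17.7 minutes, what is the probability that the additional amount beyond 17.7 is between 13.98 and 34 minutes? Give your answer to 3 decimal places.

0.316

Memoryless: the residual past 17.7 is again Exp(λ).
P(13.98 < residual < 34) = e^(−λ·13.98) − e^(−λ·34) = 0.54742 − 0.23099 ≈ 0.316.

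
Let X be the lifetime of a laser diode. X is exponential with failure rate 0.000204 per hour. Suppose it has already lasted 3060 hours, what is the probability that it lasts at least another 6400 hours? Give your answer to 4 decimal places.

P(X > s+t | X > s) = e^(−λ(s+t))/e^(−λs) = e^(−λt), independent of s = 3060.
P(X > 6400) = e^(−1.3056) ≈ 0.2710.

0.2710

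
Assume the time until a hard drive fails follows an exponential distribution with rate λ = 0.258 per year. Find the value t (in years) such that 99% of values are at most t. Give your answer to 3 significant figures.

17.8

Set 1 − e^(−λt) = 0.99, so t = −ln(0.01)/λ = 4.6052/0.258 ≈ 17.8495 years.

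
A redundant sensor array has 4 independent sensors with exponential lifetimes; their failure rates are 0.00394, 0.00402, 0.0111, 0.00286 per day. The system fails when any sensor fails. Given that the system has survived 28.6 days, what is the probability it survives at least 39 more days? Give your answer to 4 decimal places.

0.4253

Time to first failure ~ Exp(Σλ) with Σλ = 0.02192.
By memorylessness, P(T > 28.6+39 | T > 28.6) = P(T > 39) = e^(−0.02192·39) ≈ 0.4253.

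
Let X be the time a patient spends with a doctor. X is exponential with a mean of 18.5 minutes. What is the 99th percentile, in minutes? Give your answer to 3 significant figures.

85.2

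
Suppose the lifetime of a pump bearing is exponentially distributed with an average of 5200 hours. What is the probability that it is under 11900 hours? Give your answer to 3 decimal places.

0.899

The rate is λ = 1/5200 = 0.000192308 per hour.
P(X ≤ 11900) = 1 − e^(−λ·11900) = 1 − e^(−2.2885) ≈ 0.899.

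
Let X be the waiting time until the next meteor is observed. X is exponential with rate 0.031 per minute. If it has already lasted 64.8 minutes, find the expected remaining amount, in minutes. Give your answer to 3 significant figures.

By memorylessness, the remaining amount past any threshold is again Exp(λ) with mean 1/λ = 32.2581 minutes.

32.3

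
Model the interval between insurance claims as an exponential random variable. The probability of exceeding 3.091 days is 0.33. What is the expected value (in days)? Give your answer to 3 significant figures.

2.79

e^(−λ·3.091) = 0.33 ⇒ λ = −ln(0.33)/3.091 = 0.358674.
Mean = 1/λ = 2.78804 days.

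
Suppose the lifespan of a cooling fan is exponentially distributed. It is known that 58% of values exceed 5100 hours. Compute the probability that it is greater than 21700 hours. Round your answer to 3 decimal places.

0.098

e^(−λ·5100) = 0.58 ⇒ λ = −ln(0.58)/5100 = 0.000106809.
P(X > 21700) = e^(−0.000106809·21700) = e^(−2.3178) ≈ 0.098.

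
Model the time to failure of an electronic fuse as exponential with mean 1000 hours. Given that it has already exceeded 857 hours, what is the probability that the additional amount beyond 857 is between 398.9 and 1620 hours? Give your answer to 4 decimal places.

0.4732

The rate is λ = 1/1000 = 0.001 per hour.
Memoryless: the residual past 857 is again Exp(λ).
P(398.9 < residual < 1620) = e^(−λ·398.9) − e^(−λ·1620) = 0.67106 − 0.19790 ≈ 0.4732.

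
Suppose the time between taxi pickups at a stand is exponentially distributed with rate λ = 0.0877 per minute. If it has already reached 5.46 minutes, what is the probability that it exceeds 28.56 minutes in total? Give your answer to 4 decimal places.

0.1319

The exponential is memoryless, so the remaining time is again Exp(λ): the condition X > 5.46 is irrelevant.
P(X > 23.1) = e^(−2.0259) ≈ 0.1319.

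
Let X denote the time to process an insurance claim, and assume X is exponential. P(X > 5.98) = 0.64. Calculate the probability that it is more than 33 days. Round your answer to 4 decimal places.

e^(−λ·5.98) = 0.64 ⇒ λ = −ln(0.64)/5.98 = 0.07463.
P(X > 33) = e^(−0.07463·33) = e^(−2.4628) ≈ 0.0852.

0.0852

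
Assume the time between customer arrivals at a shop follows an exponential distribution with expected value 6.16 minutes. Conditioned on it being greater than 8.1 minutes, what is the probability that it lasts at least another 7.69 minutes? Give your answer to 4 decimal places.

0.2870

The rate is λ = 1/6.16 = 0.162338 per minute.
The exponential is memoryless, so the remaining time is again Exp(λ): the condition X > 8.1 is irrelevant.
P(X > 7.69) = e^(−1.2484) ≈ 0.2870.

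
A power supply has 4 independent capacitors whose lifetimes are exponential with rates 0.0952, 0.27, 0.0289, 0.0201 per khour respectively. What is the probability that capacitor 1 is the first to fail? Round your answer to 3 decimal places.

0.230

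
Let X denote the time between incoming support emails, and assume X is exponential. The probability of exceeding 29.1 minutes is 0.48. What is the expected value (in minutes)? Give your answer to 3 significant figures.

39.6

e^(−λ·29.1) = 0.48 ⇒ λ = −ln(0.48)/29.1 = 0.0252223.
Mean = 1/λ = 39.6474 minutes.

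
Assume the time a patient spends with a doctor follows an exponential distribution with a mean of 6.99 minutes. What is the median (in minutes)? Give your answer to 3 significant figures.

4.85

The rate is λ = 1/6.99 = 0.143062 per minute.
Set 1 − e^(−λt) = 0.5, so t = −ln(0.5)/λ = 0.69315/0.143062 ≈ 4.8451 minutes.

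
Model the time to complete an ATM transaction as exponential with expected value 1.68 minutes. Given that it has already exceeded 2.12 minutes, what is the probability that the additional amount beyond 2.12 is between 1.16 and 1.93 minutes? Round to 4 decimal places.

0.1843

The rate is λ = 1/1.68 = 0.595238 per minute.
Memoryless: the residual past 2.12 is again Exp(λ).
P(1.16 < residual < 1.93) = e^(−λ·1.16) − e^(−λ·1.93) = 0.50134 − 0.31701 ≈ 0.1843.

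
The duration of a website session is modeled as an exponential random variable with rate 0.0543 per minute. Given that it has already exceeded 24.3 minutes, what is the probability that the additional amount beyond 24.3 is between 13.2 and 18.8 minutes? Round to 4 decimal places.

0.1280

Memoryless: the residual past 24.3 is again Exp(λ).
P(13.2 < residual < 18.8) = e^(−λ·13.2) − e^(−λ·18.8) = 0.48833 − 0.36029 ≈ 0.1280.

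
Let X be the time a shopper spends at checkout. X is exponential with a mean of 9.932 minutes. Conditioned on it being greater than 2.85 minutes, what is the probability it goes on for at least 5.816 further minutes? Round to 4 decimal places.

The rate is λ = 1/9.932 = 0.100685 per minute.
By the memoryless property, P(X > 2.85+5.816 | X > 2.85) = P(X > 5.816).
P(X > 5.816) = e^(−0.58558) ≈ 0.5568.

0.5568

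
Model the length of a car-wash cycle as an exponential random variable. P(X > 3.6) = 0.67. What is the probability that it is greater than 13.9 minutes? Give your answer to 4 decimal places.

e^(−λ·3.6) = 0.67 ⇒ λ = −ln(0.67)/3.6 = 0.111244.
P(X > 13.9) = e^(−0.111244·13.9) = e^(−1.5463) ≈ 0.2130.

0.2130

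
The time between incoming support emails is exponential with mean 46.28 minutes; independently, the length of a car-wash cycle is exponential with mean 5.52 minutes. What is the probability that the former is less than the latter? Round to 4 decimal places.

0.1066

λ_1 = 1/46.28 = 0.0216076, λ_2 = 1/5.52 = 0.181159.
For independent exponentials, P(the former < the latter) = λ_1/(λ_1+λ_2) = 0.0216076/0.202767 ≈ 0.1066.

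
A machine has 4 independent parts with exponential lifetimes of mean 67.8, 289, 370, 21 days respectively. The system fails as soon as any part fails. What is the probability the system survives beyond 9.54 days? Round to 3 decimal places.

0.520

The first failure time is exponential with rate Σλ_i = 1/67.8 + 1/289 + 1/370 + 1/21 = 0.0685312 per day.
P(min > 9.54) = e^(−0.0685312·9.54) = e^(−0.65379) ≈ 0.520.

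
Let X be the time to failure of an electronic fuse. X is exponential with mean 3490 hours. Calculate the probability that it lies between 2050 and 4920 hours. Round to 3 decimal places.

The rate is λ = 1/3490 = 0.000286533 per hour.
P(2050 < X < 4920) = e^(−λ·2050) − e^(−λ·4920) = 0.55577 − 0.24421 ≈ 0.312.

0.312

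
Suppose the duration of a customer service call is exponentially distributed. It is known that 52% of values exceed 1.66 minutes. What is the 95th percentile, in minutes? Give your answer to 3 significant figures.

e^(−λ·1.66) = 0.52 ⇒ λ = −ln(0.52)/1.66 = 0.393932.
95th percentile: 1 − e^(−λt) = 0.95, t = −ln(0.05)/λ = 7.6047 minutes.

7.60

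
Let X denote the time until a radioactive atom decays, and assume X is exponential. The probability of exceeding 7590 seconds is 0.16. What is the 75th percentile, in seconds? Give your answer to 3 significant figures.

e^(−λ·7590) = 0.16 ⇒ λ = −ln(0.16)/7590 = 0.000241447.
75th percentile: 1 − e^(−λt) = 0.75, t = −ln(0.25)/λ = 5741.61 seconds.

5740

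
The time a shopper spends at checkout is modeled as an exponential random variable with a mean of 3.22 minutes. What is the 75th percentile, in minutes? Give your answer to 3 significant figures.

4.46

The rate is λ = 1/3.22 = 0.310559 per minute.
Set 1 − e^(−λt) = 0.75, so t = −ln(0.25)/λ = 1.3863/0.310559 ≈ 4.46387 minutes.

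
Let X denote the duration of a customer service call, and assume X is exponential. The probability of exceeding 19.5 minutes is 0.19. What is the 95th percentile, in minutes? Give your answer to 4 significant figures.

35.18

e^(−λ·19.5) = 0.19 ⇒ λ = −ln(0.19)/19.5 = 0.0851657.
95th percentile: 1 − e^(−λt) = 0.95, t = −ln(0.05)/λ = 35.1753 minutes.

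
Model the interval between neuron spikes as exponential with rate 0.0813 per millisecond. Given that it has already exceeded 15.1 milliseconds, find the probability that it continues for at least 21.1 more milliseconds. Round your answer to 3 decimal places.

0.180

By the memoryless property, P(X > 15.1+21.1 | X > 15.1) = P(X > 21.1).
P(X > 21.1) = e^(−1.7154) ≈ 0.180.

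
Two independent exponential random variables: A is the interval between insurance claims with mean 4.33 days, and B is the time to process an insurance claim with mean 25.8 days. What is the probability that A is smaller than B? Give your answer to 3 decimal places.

0.856

λ_1 = 1/4.33 = 0.230947, λ_2 = 1/25.8 = 0.0387597.
For independent exponentials, P(A < B) = λ_1/(λ_1+λ_2) = 0.230947/0.269707 ≈ 0.856.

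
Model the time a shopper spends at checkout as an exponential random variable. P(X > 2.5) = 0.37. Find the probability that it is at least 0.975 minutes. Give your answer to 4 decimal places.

e^(−λ·2.5) = 0.37 ⇒ λ = −ln(0.37)/2.5 = 0.397701.
P(X > 0.975) = e^(−0.397701·0.975) = e^(−0.38776) ≈ 0.6786.

0.6786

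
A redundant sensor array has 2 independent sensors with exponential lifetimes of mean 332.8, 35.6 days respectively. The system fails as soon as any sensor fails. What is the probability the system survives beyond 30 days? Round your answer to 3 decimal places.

The first failure time is exponential with rate Σλ_i = 1/332.8 + 1/35.6 = 0.0310947 per day.
P(min > 30) = e^(−0.0310947·30) = e^(−0.93284) ≈ 0.393.

0.393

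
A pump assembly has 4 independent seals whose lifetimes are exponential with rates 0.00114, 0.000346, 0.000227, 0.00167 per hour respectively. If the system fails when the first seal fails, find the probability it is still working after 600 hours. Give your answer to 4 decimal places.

The time to first failure is exponential with rate Σλ = 0.00114 + 0.000346 + 0.000227 + 0.00167 = 0.003383.
P(min > 600) = e^(−0.003383·600) = e^(−2.0298) ≈ 0.1314.

0.1314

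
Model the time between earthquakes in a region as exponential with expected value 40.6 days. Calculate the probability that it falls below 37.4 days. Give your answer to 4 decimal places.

The rate is λ = 1/40.6 = 0.0246305 per day.
P(X ≤ 37.4) = 1 − e^(−λ·37.4) = 1 − e^(−0.92118) ≈ 0.6020.

0.6020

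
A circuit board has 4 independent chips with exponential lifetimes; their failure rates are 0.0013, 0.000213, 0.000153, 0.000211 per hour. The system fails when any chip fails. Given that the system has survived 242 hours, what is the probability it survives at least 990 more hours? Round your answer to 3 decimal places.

Time to first failure ~ Exp(Σλ) with Σλ = 0.001877.
By memorylessness, P(T > 242+990 | T > 242) = P(T > 990) = e^(−0.001877·990) ≈ 0.156.

0.156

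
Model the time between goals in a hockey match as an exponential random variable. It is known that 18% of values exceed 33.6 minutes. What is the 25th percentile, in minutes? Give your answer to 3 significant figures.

5.64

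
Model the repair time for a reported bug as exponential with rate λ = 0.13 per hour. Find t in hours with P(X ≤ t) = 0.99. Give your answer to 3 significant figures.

35.4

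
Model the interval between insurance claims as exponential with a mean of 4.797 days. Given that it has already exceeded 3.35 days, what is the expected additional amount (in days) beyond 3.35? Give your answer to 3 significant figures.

The rate is λ = 1/4.797 = 0.208464 per day.
By memorylessness, the remaining amount past any threshold is again Exp(λ) with mean 1/λ = 4.797 days.

4.80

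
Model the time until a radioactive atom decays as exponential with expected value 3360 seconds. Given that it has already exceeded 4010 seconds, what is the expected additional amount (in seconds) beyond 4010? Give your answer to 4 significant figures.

The rate is λ = 1/3360 = 0.000297619 per second.
By memorylessness, the remaining amount past any threshold is again Exp(λ) with mean 1/λ = 3360 seconds.

3360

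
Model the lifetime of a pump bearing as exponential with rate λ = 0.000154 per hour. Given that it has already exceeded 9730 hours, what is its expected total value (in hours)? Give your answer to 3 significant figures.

By memorylessness, E[X | X > 9730] = 9730 + 1/λ = 9730 + 6493.51 = 16223.5 hours.

16200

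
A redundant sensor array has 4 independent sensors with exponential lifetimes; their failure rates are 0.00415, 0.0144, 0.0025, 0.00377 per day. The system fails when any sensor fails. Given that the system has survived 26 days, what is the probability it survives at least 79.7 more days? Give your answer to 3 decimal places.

Time to first failure ~ Exp(Σλ) with Σλ = 0.02482.
By memorylessness, P(T > 26+79.7 | T > 26) = P(T > 79.7) = e^(−0.02482·79.7) ≈ 0.138.

0.138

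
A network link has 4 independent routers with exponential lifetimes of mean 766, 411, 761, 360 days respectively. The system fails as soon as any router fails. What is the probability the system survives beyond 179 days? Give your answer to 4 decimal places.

0.2462

The first failure time is exponential with rate Σλ_i = 1/766 + 1/411 + 1/761 + 1/360 = 0.00783041 per day.
P(min > 179) = e^(−0.00783041·179) = e^(−1.4016) ≈ 0.2462.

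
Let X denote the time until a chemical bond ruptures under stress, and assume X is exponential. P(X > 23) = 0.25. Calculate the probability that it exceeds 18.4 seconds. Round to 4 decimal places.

e^(−λ·23) = 0.25 ⇒ λ = −ln(0.25)/23 = 0.0602737.
P(X > 18.4) = e^(−0.0602737·18.4) = e^(−1.109) ≈ 0.3299.

0.3299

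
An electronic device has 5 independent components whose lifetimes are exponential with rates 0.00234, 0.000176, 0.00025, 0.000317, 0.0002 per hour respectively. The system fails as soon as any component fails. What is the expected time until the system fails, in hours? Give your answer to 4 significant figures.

The time to first failure is exponential with rate Σλ = 0.00234 + 0.000176 + 0.00025 + 0.000317 + 0.0002 = 0.003283.
E[min] = 1/Σλ = 1/0.003283 = 304.599 hours.

304.6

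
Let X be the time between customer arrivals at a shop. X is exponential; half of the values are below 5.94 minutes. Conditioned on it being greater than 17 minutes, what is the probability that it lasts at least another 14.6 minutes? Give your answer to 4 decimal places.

0.1820

For an exponential, median = ln(2)/λ, so λ = ln 2 / 5.94 = 0.116691 per minute.
The exponential is memoryless, so the remaining time is again Exp(λ): the condition X > 17 is irrelevant.
P(X > 14.6) = e^(−1.7037) ≈ 0.1820.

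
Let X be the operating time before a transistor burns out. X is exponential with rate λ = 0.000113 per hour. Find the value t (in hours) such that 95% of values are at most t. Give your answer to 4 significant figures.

Set 1 − e^(−λt) = 0.95, so t = −ln(0.05)/λ = 2.9957/0.000113 ≈ 26510.9 hours.

26510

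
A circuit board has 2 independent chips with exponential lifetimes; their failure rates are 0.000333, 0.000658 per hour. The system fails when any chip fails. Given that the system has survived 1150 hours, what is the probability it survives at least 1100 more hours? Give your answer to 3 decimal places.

Time to first failure ~ Exp(Σλ) with Σλ = 0.000991.
By memorylessness, P(T > 1150+1100 | T > 1150) = P(T > 1100) = e^(−0.000991·1100) ≈ 0.336.

0.336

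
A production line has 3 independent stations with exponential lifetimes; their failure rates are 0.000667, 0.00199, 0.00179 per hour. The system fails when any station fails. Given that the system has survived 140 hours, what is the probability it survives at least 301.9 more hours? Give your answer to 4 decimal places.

0.2612

Time to first failure ~ Exp(Σλ) with Σλ = 0.004447.
By memorylessness, P(T > 140+301.9 | T > 140) = P(T > 301.9) = e^(−0.004447·301.9) ≈ 0.2612.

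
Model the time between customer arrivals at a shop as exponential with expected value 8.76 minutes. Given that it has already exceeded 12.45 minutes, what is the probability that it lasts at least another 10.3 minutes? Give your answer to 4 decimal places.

0.3086

The rate is λ = 1/8.76 = 0.114155 per minute.
The exponential is memoryless, so the remaining time is again Exp(λ): the condition X > 12.45 is irrelevant.
P(X > 10.3) = e^(−1.1758) ≈ 0.3086.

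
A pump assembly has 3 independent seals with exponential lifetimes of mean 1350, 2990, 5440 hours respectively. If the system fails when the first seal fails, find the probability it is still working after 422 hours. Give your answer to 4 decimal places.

The first failure time is exponential with rate Σλ_i = 1/1350 + 1/2990 + 1/5440 = 0.00125901 per hour.
P(min > 422) = e^(−0.00125901·422) = e^(−0.5313) ≈ 0.5878.

0.5878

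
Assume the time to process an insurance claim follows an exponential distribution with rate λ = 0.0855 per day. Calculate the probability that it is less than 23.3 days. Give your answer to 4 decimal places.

0.8636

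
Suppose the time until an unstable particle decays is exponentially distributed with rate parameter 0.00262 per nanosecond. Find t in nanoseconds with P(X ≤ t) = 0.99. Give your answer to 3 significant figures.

Set 1 − e^(−λt) = 0.99, so t = −ln(0.01)/λ = 4.6052/0.00262 ≈ 1757.7 nanoseconds.

1760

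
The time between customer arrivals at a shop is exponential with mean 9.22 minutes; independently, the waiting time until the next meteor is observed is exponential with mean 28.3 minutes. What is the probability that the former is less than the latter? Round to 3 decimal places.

0.754

λ_1 = 1/9.22 = 0.10846, λ_2 = 1/28.3 = 0.0353357.
For independent exponentials, P(the former < the latter) = λ_1/(λ_1+λ_2) = 0.10846/0.143796 ≈ 0.754.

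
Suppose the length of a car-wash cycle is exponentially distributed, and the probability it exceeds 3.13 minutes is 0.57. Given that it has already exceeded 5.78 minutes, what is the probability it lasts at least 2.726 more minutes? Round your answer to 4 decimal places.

From e^(−λ·3.13) = 0.57, λ = −ln(0.57)/3.13 = 0.179591.
Memoryless: P(X > 5.78+2.726 | X > 5.78) = P(X > 2.726) = e^(−0.179591·2.726) ≈ 0.6129.

0.6129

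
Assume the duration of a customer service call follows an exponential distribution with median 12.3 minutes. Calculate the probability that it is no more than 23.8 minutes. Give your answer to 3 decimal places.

For an exponential, median = ln(2)/λ, so λ = ln 2 / 12.3 = 0.0563534 per minute.
P(X ≤ 23.8) = 1 − e^(−λ·23.8) = 1 − e^(−1.3412) ≈ 0.738.

0.738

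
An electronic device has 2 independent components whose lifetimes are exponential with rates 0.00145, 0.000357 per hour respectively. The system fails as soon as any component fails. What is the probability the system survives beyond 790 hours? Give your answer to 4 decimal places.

The time to first failure is exponential with rate Σλ = 0.00145 + 0.000357 = 0.001807.
P(min > 790) = e^(−0.001807·790) = e^(−1.4275) ≈ 0.2399.

0.2399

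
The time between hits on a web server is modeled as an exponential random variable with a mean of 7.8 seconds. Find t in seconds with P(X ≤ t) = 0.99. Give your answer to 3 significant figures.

The rate is λ = 1/7.8 = 0.128205 per second.
Set 1 − e^(−λt) = 0.99, so t = −ln(0.01)/λ = 4.6052/0.128205 ≈ 35.9203 seconds.

35.9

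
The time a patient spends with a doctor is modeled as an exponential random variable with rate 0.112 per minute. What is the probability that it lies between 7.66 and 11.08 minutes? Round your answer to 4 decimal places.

P(7.66 < X < 11.08) = e^(−λ·7.66) − e^(−λ·11.08) = 0.42404 − 0.28911 ≈ 0.1349.

0.1349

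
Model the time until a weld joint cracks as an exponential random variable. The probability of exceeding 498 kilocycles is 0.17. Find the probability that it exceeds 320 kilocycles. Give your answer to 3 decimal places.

0.320

e^(−λ·498) = 0.17 ⇒ λ = −ln(0.17)/498 = 0.00355815.
P(X > 320) = e^(−0.00355815·320) = e^(−1.1386) ≈ 0.320.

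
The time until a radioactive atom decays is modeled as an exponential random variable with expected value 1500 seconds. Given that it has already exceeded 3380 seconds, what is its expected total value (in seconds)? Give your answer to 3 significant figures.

The rate is λ = 1/1500 = 0.000666667 per second.
By memorylessness, E[X | X > 3380] = 3380 + 1/λ = 3380 + 1500 = 4880 seconds.

4880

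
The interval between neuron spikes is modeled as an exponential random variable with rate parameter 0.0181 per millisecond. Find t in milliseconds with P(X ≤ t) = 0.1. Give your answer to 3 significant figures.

Set 1 − e^(−λt) = 0.1, so t = −ln(0.9)/λ = 0.10536/0.0181 ≈ 5.82102 milliseconds.

5.82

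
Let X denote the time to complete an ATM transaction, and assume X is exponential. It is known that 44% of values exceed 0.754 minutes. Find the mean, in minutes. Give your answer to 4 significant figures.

e^(−λ·0.754) = 0.44 ⇒ λ = −ln(0.44)/0.754 = 1.08883.
Mean = 1/λ = 0.918414 minutes.

0.9184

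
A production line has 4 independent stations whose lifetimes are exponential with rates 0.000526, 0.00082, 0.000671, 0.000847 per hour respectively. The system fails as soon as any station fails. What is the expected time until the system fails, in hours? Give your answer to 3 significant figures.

349

The time to first failure is exponential with rate Σλ = 0.000526 + 0.00082 + 0.000671 + 0.000847 = 0.002864.
E[min] = 1/Σλ = 1/0.002864 = 349.162 hours.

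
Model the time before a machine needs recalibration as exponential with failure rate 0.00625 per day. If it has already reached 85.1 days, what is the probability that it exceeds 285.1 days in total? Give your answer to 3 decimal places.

By the memoryless property, P(X > 85.1+200 | X > 85.1) = P(X > 200).
P(X > 200) = e^(−1.25) ≈ 0.287.

0.287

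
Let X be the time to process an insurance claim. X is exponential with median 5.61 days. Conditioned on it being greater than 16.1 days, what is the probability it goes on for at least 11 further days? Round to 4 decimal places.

0.2569

For an exponential, median = ln(2)/λ, so λ = ln 2 / 5.61 = 0.123556 per day.
The exponential is memoryless, so the remaining time is again Exp(λ): the condition X > 16.1 is irrelevant.
P(X > 11) = e^(−1.3591) ≈ 0.2569.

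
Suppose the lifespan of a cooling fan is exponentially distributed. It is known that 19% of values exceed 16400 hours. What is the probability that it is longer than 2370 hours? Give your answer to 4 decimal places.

0.7866

e^(−λ·16400) = 0.19 ⇒ λ = −ln(0.19)/16400 = 0.000101264.
P(X > 2370) = e^(−0.000101264·2370) = e^(−0.24) ≈ 0.7866.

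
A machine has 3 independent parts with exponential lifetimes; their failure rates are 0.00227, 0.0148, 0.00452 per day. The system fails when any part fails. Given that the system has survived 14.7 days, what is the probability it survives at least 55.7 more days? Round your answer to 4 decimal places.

Time to first failure ~ Exp(Σλ) with Σλ = 0.02159.
By memorylessness, P(T > 14.7+55.7 | T > 14.7) = P(T > 55.7) = e^(−0.02159·55.7) ≈ 0.3004.

0.3004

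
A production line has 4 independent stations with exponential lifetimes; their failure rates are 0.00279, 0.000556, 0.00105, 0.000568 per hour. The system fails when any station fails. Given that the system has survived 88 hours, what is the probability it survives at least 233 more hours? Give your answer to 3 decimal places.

Time to first failure ~ Exp(Σλ) with Σλ = 0.004964.
By memorylessness, P(T > 88+233 | T > 88) = P(T > 233) = e^(−0.004964·233) ≈ 0.315.

0.315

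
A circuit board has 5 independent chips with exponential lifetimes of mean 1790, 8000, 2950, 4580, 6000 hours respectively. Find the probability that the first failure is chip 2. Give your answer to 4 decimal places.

Rates: λ_i = 1/mean_i → 0.000558659, 0.000125, 0.000338983, 0.000218341, 0.000166667; Σλ = 0.00140765.
P(chip 2 first) = λ_2/Σλ = 0.000125/0.00140765 ≈ 0.0888.

0.0888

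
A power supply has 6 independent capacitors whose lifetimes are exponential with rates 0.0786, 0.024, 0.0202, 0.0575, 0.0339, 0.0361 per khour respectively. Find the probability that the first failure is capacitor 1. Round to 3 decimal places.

0.314

The time to first failure is exponential with rate Σλ = 0.0786 + 0.024 + 0.0202 + 0.0575 + 0.0339 + 0.0361 = 0.2503.
P(capacitor 1 first) = λ_1/Σλ = 0.0786/0.2503 ≈ 0.314.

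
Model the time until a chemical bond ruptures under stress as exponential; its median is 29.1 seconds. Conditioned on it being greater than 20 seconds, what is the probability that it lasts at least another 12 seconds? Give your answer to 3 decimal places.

For an exponential, median = ln(2)/λ, so λ = ln 2 / 29.1 = 0.0238195 per second.
By the memoryless property, P(X > 20+12 | X > 20) = P(X > 12).
P(X > 12) = e^(−0.28583) ≈ 0.751.

0.751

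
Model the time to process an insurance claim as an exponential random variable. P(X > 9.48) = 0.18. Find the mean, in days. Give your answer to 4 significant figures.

5.528

e^(−λ·9.48) = 0.18 ⇒ λ = −ln(0.18)/9.48 = 0.180886.
Mean = 1/λ = 5.52835 days.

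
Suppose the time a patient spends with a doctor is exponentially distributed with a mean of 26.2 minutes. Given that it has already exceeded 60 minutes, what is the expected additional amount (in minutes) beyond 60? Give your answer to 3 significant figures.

26.2

The rate is λ = 1/26.2 = 0.0381679 per minute.
By memorylessness, the remaining amount past any threshold is again Exp(λ) with mean 1/λ = 26.2 minutes.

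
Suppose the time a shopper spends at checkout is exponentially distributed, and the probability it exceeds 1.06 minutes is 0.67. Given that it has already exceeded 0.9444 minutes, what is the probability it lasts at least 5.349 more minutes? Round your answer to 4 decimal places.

From e^(−λ·1.06) = 0.67, λ = −ln(0.67)/1.06 = 0.377809.
Memoryless: P(X > 0.9444+5.349 | X > 0.9444) = P(X > 5.349) = e^(−0.377809·5.349) ≈ 0.1325.

0.1325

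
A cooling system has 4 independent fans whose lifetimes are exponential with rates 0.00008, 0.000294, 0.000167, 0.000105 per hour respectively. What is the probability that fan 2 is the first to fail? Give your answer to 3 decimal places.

0.455

The time to first failure is exponential with rate Σλ = 0.00008 + 0.000294 + 0.000167 + 0.000105 = 0.000646.
P(fan 2 first) = λ_2/Σλ = 0.000294/0.000646 ≈ 0.455.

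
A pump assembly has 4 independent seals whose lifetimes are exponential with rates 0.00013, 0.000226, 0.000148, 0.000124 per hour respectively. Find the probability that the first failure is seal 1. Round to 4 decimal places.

0.2070

The time to first failure is exponential with rate Σλ = 0.00013 + 0.000226 + 0.000148 + 0.000124 = 0.000628.
P(seal 1 first) = λ_1/Σλ = 0.00013/0.000628 ≈ 0.2070.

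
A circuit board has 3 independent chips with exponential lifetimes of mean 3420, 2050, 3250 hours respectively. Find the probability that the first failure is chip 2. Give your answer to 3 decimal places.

Rates: λ_i = 1/mean_i → 0.000292398, 0.000487805, 0.000307692; Σλ = 0.00108789.
P(chip 2 first) = λ_2/Σλ = 0.000487805/0.00108789 ≈ 0.448.

0.448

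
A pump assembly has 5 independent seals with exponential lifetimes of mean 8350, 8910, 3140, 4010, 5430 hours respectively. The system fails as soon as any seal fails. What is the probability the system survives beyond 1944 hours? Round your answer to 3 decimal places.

The first failure time is exponential with rate Σλ_i = 1/8350 + 1/8910 + 1/3140 + 1/4010 + 1/5430 = 0.000984004 per hour.
P(min > 1944) = e^(−0.000984004·1944) = e^(−1.9129) ≈ 0.148.

0.148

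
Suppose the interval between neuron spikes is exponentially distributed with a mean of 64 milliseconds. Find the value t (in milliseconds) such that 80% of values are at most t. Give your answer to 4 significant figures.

The rate is λ = 1/64 = 0.015625 per millisecond.
Set 1 − e^(−λt) = 0.8, so t = −ln(0.2)/λ = 1.6094/0.015625 ≈ 103.004 milliseconds.

103.0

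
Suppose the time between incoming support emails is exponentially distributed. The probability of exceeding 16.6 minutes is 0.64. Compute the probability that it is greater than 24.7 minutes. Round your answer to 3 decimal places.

0.515

e^(−λ·16.6) = 0.64 ⇒ λ = −ln(0.64)/16.6 = 0.0268848.
P(X > 24.7) = e^(−0.0268848·24.7) = e^(−0.66405) ≈ 0.515.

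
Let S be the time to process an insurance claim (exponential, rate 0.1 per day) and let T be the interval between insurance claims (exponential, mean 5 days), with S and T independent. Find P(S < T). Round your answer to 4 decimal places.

λ_1 = 0.1, λ_2 = 1/5 = 0.2.
For independent exponentials, P(S < T) = λ_1/(λ_1+λ_2) = 0.1/0.3 ≈ 0.3333.

0.3333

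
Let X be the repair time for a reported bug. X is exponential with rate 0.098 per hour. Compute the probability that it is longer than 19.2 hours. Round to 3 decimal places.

P(X > 19.2) = e^(−λ·19.2) = e^(−1.8816) ≈ 0.152.

0.152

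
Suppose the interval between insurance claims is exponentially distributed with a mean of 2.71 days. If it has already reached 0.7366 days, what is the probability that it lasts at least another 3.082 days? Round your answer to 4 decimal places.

0.3207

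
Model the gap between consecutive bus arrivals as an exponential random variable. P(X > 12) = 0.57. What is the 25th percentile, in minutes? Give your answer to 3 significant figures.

e^(−λ·12) = 0.57 ⇒ λ = −ln(0.57)/12 = 0.0468432.
25th percentile: 1 − e^(−λt) = 0.25, t = −ln(0.75)/λ = 6.14138 minutes.

6.14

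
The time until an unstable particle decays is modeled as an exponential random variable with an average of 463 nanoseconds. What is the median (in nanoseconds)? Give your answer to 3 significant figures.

The rate is λ = 1/463 = 0.00215983 per nanosecond.
Set 1 − e^(−λt) = 0.5, so t = −ln(0.5)/λ = 0.69315/0.00215983 ≈ 320.927 nanoseconds.

321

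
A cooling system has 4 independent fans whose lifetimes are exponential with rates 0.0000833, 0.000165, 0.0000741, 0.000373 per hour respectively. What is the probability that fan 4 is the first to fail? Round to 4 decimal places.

0.5364

The time to first failure is exponential with rate Σλ = 0.0000833 + 0.000165 + 0.0000741 + 0.000373 = 0.0006954.
P(fan 4 first) = λ_4/Σλ = 0.000373/0.0006954 ≈ 0.5364.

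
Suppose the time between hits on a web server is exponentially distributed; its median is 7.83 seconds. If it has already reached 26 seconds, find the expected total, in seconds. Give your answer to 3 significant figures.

37.3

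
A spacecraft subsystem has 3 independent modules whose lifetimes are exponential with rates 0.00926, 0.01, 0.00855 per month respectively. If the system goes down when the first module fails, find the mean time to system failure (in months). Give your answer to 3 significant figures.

The time to first failure is exponential with rate Σλ = 0.00926 + 0.01 + 0.00855 = 0.02781.
E[min] = 1/Σλ = 1/0.02781 = 35.9583 months.

36.0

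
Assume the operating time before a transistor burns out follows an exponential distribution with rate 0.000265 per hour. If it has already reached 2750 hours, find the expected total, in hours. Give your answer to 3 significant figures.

By memorylessness, E[X | X > 2750] = 2750 + 1/λ = 2750 + 3773.58 = 6523.58 hours.

6520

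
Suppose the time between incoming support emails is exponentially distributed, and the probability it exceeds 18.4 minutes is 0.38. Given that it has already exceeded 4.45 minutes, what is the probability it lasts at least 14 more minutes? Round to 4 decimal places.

0.4789

From e^(−λ·18.4) = 0.38, λ = −ln(0.38)/18.4 = 0.0525861.
Memoryless: P(X > 4.45+14 | X > 4.45) = P(X > 14) = e^(−0.0525861·14) ≈ 0.4789.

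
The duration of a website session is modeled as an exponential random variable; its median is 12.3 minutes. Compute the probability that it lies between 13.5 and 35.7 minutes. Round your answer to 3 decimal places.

For an exponential, median = ln(2)/λ, so λ = ln 2 / 12.3 = 0.0563534 per minute.
P(13.5 < X < 35.7) = e^(−λ·13.5) − e^(−λ·35.7) = 0.46731 − 0.13375 ≈ 0.334.

0.334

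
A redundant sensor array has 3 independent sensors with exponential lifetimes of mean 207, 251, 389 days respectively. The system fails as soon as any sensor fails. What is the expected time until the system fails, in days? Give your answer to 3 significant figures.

87.8

The first failure time is exponential with rate Σλ_i = 1/207 + 1/251 + 1/389 = 0.0113857 per day.
E[min] = 1/Σλ = 1/0.0113857 = 87.8297 days.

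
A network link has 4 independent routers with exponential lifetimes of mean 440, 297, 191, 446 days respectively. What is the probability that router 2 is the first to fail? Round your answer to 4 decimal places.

0.2567

Rates: λ_i = 1/mean_i → 0.00227273, 0.003367, 0.0052356, 0.00224215; Σλ = 0.0131175.
P(router 2 first) = λ_2/Σλ = 0.003367/0.0131175 ≈ 0.2567.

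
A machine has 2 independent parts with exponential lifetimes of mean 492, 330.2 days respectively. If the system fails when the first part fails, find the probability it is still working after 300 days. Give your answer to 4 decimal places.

0.2191

The first failure time is exponential with rate Σλ_i = 1/492 + 1/330.2 = 0.00506099 per day.
P(min > 300) = e^(−0.00506099·300) = e^(−1.5183) ≈ 0.2191.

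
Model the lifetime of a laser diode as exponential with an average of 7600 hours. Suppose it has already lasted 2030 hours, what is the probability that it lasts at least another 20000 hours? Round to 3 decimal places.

0.072

The rate is λ = 1/7600 = 0.000131579 per hour.
By the memoryless property, P(X > 2030+20000 | X > 2030) = P(X > 20000).
P(X > 20000) = e^(−2.6316) ≈ 0.072.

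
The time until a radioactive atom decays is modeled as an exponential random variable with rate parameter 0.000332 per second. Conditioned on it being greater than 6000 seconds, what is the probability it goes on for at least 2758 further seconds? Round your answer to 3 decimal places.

0.400

By the memoryless property, P(X > 6000+2758 | X > 6000) = P(X > 2758).
P(X > 2758) = e^(−0.91566) ≈ 0.400.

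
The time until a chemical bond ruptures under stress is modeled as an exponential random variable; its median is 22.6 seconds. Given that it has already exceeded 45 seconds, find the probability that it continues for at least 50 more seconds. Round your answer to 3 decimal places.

0.216

For an exponential, median = ln(2)/λ, so λ = ln 2 / 22.6 = 0.0306702 per second.
P(X > s+t | X > s) = e^(−λ(s+t))/e^(−λs) = e^(−λt), independent of s = 45.
P(X > 50) = e^(−1.5335) ≈ 0.216.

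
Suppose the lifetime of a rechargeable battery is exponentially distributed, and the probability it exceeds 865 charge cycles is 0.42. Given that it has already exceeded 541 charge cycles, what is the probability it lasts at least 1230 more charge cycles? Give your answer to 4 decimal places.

From e^(−λ·865) = 0.42, λ = −ln(0.42)/865 = 0.00100289.
Memoryless: P(X > 541+1230 | X > 541) = P(X > 1230) = e^(−0.00100289·1230) ≈ 0.2913.

0.2913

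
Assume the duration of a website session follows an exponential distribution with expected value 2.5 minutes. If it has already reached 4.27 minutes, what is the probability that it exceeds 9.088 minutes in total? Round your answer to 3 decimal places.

The rate is λ = 1/2.5 = 0.4 per minute.
P(X > s+t | X > s) = e^(−λ(s+t))/e^(−λs) = e^(−λt), independent of s = 4.27.
P(X > 4.818) = e^(−1.9272) ≈ 0.146.

0.146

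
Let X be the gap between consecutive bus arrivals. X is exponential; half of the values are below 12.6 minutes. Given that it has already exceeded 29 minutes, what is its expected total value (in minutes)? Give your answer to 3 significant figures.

47.2

For an exponential, median = ln(2)/λ, so λ = ln 2 / 12.6 = 0.0550117 per minute.
By memorylessness, E[X | X > 29] = 29 + 1/λ = 29 + 18.178 = 47.178 minutes.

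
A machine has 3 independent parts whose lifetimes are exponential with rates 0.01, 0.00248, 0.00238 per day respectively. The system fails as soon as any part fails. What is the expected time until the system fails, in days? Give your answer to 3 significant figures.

67.3

The time to first failure is exponential with rate Σλ = 0.01 + 0.00248 + 0.00238 = 0.01486.
E[min] = 1/Σλ = 1/0.01486 = 67.2948 days.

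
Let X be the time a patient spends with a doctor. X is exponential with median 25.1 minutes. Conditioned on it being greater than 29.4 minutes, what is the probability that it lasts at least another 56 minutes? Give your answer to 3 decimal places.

For an exponential, median = ln(2)/λ, so λ = ln 2 / 25.1 = 0.0276154 per minute.
P(X > s+t | X > s) = e^(−λ(s+t))/e^(−λs) = e^(−λt), independent of s = 29.4.
P(X > 56) = e^(−1.5465) ≈ 0.213.

0.213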